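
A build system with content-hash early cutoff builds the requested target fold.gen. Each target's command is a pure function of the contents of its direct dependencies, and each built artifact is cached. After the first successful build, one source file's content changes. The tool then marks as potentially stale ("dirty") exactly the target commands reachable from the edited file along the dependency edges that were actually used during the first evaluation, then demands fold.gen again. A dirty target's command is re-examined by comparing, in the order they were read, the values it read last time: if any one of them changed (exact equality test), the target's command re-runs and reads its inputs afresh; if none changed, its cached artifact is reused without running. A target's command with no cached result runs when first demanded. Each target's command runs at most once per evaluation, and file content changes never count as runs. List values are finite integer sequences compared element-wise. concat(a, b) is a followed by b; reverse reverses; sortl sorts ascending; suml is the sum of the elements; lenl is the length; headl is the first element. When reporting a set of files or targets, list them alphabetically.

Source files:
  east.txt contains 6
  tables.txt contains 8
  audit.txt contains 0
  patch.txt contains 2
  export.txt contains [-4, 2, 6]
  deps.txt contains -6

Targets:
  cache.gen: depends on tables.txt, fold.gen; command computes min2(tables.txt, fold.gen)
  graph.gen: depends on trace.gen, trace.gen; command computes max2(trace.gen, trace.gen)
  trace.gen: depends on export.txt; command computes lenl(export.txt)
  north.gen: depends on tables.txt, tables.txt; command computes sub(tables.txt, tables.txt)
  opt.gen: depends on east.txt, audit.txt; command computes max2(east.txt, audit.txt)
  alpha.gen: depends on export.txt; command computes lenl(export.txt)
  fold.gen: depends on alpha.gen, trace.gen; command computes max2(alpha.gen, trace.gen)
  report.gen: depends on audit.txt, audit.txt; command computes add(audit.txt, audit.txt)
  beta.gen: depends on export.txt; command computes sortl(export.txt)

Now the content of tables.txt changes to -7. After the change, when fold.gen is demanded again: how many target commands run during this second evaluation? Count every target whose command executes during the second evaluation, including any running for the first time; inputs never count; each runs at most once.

Target commands that run: none — 0 in total.
Key observation: tables.txt is never demanded by the output, so the edit triggers no recomputation at all.

First evaluation (everything demanded from the output):
  alpha.gen = lenl([-4, 2, 6]) = 3
  trace.gen = lenl([-4, 2, 6]) = 3
  fold.gen = max2(3, 3) = 3

Propagation after the edit:
  tables.txt feeds no computation that the output demands — nothing is marked dirty and nothing runs.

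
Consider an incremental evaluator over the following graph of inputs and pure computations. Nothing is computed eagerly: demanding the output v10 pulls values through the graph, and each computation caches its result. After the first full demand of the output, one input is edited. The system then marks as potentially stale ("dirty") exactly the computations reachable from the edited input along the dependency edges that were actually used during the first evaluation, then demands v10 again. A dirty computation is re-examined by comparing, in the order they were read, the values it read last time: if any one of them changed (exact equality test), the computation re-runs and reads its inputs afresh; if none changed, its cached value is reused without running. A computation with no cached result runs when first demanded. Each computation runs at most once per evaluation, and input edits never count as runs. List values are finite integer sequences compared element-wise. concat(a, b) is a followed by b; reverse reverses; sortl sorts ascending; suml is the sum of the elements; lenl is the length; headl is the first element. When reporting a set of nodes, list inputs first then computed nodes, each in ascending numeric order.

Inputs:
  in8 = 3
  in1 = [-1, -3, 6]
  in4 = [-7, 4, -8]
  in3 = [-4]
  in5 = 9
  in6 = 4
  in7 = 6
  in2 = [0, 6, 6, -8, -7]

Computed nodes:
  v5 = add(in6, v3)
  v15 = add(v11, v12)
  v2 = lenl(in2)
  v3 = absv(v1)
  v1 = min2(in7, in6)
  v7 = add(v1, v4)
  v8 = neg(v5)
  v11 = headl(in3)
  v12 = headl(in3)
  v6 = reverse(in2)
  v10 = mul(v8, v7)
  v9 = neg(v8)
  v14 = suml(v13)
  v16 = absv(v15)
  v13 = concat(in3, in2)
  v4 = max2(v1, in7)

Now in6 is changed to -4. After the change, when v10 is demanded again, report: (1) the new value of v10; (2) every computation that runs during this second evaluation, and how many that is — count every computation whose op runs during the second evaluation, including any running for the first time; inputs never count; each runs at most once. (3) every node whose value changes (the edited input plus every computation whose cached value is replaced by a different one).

v10 now evaluates to 0.
Run set: v1, v3, v4, v5, v7, v8, v10 (7 run).
Changed values: in6, v1, v5, v7, v8, v10.

Initial pass — values computed on the first demand:
  v1 = min2(6, 4) = 4
  v3 = absv(4) = 4
  v4 = max2(4, 6) = 6
  v5 = add(4, 4) = 8
  v7 = add(4, 6) = 10
  v8 = neg(8) = -8
  v10 = mul(-8, 10) = -80

Second demand — change propagation:
  v1: re-runs because in6 4->-4; new result -4.
  v3: re-runs because v1 4->-4; new result 4 (unchanged).
  v4: re-runs because v1 4->-4; new result 6 (unchanged).
  v5: re-runs because in6 4->-4; new result 0.
  v7: re-runs because v1 4->-4; new result 2.
  v8: re-runs because v5 8->0; new result 0.
  v10: re-runs because v8 -8->0; v7 10->2; new result 0.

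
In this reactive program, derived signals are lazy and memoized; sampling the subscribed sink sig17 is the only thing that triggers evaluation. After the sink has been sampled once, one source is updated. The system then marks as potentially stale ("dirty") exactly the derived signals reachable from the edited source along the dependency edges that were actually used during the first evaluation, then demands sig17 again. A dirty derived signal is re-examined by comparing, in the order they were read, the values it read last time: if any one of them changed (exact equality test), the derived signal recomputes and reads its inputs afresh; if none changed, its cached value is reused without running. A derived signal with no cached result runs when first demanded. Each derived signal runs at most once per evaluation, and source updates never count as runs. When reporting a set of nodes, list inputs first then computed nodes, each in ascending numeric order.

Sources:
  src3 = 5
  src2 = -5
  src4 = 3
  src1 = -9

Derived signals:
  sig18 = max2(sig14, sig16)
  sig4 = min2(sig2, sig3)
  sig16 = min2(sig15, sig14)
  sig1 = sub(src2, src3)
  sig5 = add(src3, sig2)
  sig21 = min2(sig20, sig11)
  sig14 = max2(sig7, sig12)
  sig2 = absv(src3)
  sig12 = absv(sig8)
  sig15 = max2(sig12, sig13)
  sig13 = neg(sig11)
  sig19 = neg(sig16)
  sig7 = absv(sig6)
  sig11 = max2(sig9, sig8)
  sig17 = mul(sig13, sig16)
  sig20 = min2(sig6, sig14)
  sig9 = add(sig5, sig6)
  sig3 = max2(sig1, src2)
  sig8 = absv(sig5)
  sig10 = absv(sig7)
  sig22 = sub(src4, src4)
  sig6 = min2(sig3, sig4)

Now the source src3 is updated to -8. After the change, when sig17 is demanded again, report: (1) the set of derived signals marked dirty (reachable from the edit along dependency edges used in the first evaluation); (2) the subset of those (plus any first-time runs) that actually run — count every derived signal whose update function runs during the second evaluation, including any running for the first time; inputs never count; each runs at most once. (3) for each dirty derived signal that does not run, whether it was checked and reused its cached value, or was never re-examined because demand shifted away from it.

The edit dirties: sig1, sig2, sig3, sig4, sig5, sig6, sig7, sig8, sig9, sig11, sig12, sig13, sig14, sig15, sig16, sig17.
16 derived signals run: sig1, sig2, sig3, sig4, sig5, sig6, sig7, sig8, sig9, sig11, sig12, sig13, sig14, sig15, sig16, sig17.
No dirty derived signal escaped a run.

First demand of the output computes:
  sig1 = sub(-5, 5) = -10
  sig2 = absv(5) = 5
  sig3 = max2(-10, -5) = -5
  sig4 = min2(5, -5) = -5
  sig5 = add(5, 5) = 10
  sig6 = min2(-5, -5) = -5
  sig7 = absv(-5) = 5
  sig8 = absv(10) = 10
  sig9 = add(10, -5) = 5
  sig11 = max2(5, 10) = 10
  sig12 = absv(10) = 10
  sig13 = neg(10) = -10
  sig14 = max2(5, 10) = 10
  sig15 = max2(10, -10) = 10
  sig16 = min2(10, 10) = 10
  sig17 = mul(-10, 10) = -100

After the edit, cleaning proceeds:
  sig1: a read changed (src3 5->-8) — executes, giving 3.
  sig2: a read changed (src3 5->-8) — executes, giving 8.
  sig3: a read changed (sig1 -10->3) — executes, giving 3.
  sig4: a read changed (sig2 5->8; sig3 -5->3) — executes, giving 3.
  sig5: a read changed (src3 5->-8; sig2 5->8) — executes, giving 0.
  sig6: a read changed (sig3 -5->3; sig4 -5->3) — executes, giving 3.
  sig7: a read changed (sig6 -5->3) — executes, giving 3.
  sig8: a read changed (sig5 10->0) — executes, giving 0.
  sig9: a read changed (sig5 10->0; sig6 -5->3) — executes, giving 3.
  sig11: a read changed (sig9 5->3; sig8 10->0) — executes, giving 3.
  sig12: a read changed (sig8 10->0) — executes, giving 0.
  sig13: a read changed (sig11 10->3) — executes, giving -3.
  sig14: a read changed (sig7 5->3; sig12 10->0) — executes, giving 3.
  sig15: a read changed (sig12 10->0; sig13 -10->-3) — executes, giving 0.
  sig16: a read changed (sig15 10->0; sig14 10->3) — executes, giving 0.
  sig17: a read changed (sig13 -10->-3; sig16 10->0) — executes, giving 0.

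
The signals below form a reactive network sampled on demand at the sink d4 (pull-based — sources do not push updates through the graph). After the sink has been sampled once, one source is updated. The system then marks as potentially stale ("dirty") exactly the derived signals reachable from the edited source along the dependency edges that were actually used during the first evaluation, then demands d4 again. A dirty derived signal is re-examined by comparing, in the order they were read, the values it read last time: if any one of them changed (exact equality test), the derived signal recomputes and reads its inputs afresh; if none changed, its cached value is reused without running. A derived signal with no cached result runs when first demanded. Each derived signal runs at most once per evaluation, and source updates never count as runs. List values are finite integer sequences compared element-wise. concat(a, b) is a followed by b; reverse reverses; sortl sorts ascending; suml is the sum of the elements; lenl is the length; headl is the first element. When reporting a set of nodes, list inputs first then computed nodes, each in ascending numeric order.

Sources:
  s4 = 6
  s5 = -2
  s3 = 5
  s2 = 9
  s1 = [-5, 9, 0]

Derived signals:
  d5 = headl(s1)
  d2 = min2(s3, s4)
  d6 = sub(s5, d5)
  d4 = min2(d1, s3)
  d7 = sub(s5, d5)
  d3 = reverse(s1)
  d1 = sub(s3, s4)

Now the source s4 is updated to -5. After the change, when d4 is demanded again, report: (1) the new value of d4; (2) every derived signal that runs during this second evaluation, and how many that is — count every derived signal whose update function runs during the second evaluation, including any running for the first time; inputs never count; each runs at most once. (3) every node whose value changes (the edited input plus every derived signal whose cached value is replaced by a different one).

Initial pass — values computed on the first demand:
  d1 = sub(5, 6) = -1
  d4 = min2(-1, 5) = -1

Second demand — change propagation:
  d1: re-runs because s4 6->-5; new result 10.
  d4: re-runs because d1 -1->10; new result 5.

d4 now evaluates to 5.
Run set: d1, d4 (2 run).
Changed values: s4, d1, d4.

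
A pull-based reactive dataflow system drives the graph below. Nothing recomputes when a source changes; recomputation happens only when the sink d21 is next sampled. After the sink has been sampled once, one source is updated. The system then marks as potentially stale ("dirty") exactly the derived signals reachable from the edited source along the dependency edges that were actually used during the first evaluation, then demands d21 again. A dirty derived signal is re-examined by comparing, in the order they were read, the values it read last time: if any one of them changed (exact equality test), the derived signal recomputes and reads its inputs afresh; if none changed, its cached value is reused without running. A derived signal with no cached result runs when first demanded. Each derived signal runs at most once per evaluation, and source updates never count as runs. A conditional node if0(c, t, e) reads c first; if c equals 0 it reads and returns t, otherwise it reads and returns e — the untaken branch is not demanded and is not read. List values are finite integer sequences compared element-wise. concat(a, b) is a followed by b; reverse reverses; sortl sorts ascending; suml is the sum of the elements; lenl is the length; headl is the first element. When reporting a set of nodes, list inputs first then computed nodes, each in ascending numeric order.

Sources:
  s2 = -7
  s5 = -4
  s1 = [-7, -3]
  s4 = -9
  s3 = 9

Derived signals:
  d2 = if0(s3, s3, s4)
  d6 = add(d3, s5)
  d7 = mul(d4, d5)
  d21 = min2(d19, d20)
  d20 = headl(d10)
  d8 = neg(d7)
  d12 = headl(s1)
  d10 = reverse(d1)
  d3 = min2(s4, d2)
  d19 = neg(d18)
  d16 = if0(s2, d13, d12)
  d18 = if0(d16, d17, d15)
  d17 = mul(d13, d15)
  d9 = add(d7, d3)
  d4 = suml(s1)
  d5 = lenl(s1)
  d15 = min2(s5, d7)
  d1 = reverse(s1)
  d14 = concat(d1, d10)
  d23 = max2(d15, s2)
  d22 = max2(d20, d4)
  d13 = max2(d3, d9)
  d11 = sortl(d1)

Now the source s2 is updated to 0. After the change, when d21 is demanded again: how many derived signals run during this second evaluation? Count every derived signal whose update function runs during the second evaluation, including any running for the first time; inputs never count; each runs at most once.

First evaluation (everything demanded from the output):
  d1 = reverse([-7, -3]) = [-3, -7]
  d4 = suml([-7, -3]) = -10
  d5 = lenl([-7, -3]) = 2
  d7 = mul(-10, 2) = -20
  d10 = reverse([-3, -7]) = [-7, -3]
  d12 = headl([-7, -3]) = -7
  d15 = min2(-4, -20) = -20
  d16 = if0(s2=-7 -> else branch d12) = -7
  d18 = if0(d16=-7 -> else branch d15) = -20
  d19 = neg(-20) = 20
  d20 = headl([-7, -3]) = -7
  d21 = min2(20, -7) = -7

Propagation after the edit:
  d2: demanded for the first time — runs, produces -9.
  d3: demanded for the first time — runs, produces -9.
  d9: demanded for the first time — runs, produces -29.
  d13: demanded for the first time — runs, produces -9.
  d16: runs — s2 -7->0; result -9.
  d18: runs — d16 -7->-9; result -20 (same value as before).
  d19: checked — values it read are unchanged (d18 unchanged); reused cached 20 without running.
  d21: checked — values it read are unchanged (d19 unchanged, d20 unchanged); reused cached -7 without running.

Key observation: a condition flipped, so demand reaches new nodes — d2, d3, d9, d13 run for the first time.

Derived signals that run: d2, d3, d9, d13, d16, d18 — 6 in total.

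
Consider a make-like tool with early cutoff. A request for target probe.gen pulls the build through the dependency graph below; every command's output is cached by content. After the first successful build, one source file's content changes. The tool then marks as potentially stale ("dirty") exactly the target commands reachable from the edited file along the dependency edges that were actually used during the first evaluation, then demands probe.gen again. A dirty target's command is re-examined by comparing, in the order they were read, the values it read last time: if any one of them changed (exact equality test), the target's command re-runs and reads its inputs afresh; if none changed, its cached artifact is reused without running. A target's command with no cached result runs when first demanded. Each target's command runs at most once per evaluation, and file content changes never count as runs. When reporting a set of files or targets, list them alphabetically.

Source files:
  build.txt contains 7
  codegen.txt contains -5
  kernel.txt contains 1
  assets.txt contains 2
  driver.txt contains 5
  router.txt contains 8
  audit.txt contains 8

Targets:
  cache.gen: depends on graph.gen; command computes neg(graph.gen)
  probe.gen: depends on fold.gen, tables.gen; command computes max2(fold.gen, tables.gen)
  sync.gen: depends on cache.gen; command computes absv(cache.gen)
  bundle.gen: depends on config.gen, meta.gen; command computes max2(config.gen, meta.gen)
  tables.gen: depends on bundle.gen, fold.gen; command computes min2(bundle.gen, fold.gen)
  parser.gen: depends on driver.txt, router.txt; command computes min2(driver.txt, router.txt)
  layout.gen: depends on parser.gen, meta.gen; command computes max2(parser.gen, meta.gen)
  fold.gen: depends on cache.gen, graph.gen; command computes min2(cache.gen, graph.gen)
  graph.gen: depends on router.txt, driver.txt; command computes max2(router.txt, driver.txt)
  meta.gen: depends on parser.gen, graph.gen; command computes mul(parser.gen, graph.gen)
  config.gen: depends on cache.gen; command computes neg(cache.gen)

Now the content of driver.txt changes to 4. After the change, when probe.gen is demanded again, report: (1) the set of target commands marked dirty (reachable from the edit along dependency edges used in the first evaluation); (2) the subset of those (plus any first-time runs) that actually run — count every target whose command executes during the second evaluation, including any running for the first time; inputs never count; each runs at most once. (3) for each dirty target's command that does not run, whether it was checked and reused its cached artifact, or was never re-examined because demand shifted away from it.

First demand of the output computes:
  graph.gen = max2(8, 5) = 8
  cache.gen = neg(8) = -8
  config.gen = neg(-8) = 8
  fold.gen = min2(-8, 8) = -8
  parser.gen = min2(5, 8) = 5
  meta.gen = mul(5, 8) = 40
  bundle.gen = max2(8, 40) = 40
  tables.gen = min2(40, -8) = -8
  probe.gen = max2(-8, -8) = -8

After the edit, cleaning proceeds:
  graph.gen: a read changed (driver.txt 5->4) — executes, giving 8 — identical to its old value.
  cache.gen: dirty, but its reads are unchanged (graph.gen unchanged); cached -8 stands.
  config.gen: dirty, but its reads are unchanged (cache.gen unchanged); cached 8 stands.
  fold.gen: dirty, but its reads are unchanged (cache.gen unchanged, graph.gen unchanged); cached -8 stands.
  parser.gen: a read changed (driver.txt 5->4) — executes, giving 4.
  meta.gen: a read changed (parser.gen 5->4) — executes, giving 32.
  bundle.gen: a read changed (meta.gen 40->32) — executes, giving 32.
  tables.gen: a read changed (bundle.gen 40->32) — executes, giving -8 — identical to its old value.
  probe.gen: dirty, but its reads are unchanged (fold.gen unchanged, tables.gen unchanged); cached -8 stands.

Note where the cutoff bites: cache.gen is checked, finds nothing changed, and keeps its cache.

The edit dirties: bundle.gen, cache.gen, config.gen, fold.gen, graph.gen, meta.gen, parser.gen, probe.gen, tables.gen.
5 target commands run: bundle.gen, graph.gen, meta.gen, parser.gen, tables.gen.
Cache hits after checking: cache.gen, config.gen, fold.gen, probe.gen.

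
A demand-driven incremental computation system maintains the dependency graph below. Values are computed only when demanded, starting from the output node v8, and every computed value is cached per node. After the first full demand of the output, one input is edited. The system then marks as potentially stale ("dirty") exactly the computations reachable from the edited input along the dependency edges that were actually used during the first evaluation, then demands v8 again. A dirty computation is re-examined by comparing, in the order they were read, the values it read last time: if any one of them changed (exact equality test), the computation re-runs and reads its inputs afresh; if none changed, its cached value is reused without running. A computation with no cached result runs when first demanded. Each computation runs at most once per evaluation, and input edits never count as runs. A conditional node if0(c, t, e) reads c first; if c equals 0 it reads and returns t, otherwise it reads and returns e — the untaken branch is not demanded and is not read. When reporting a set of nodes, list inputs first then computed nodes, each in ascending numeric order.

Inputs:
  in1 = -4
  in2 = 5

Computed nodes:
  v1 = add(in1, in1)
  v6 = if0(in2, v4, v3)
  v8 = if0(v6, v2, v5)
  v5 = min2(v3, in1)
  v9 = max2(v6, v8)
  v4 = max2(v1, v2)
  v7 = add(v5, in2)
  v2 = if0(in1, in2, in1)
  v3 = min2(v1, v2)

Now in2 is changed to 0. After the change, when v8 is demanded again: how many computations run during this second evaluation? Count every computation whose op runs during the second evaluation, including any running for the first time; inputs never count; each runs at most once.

First evaluation (everything demanded from the output):
  v1 = add(-4, -4) = -8
  v2 = if0(in1=-4 -> else branch in1) = -4
  v3 = min2(-8, -4) = -8
  v5 = min2(-8, -4) = -8
  v6 = if0(in2=5 -> else branch v3) = -8
  v8 = if0(v6=-8 -> else branch v5) = -8

Propagation after the edit:
  v4: demanded for the first time — runs, produces -4.
  v6: runs — in2 5->0; result -4.
  v8: runs — v6 -8->-4; result -8 (same value as before).

Key observation: a condition flipped, so demand reaches new nodes — v4 runs for the first time.

Computations that run: v4, v6, v8 — 3 in total.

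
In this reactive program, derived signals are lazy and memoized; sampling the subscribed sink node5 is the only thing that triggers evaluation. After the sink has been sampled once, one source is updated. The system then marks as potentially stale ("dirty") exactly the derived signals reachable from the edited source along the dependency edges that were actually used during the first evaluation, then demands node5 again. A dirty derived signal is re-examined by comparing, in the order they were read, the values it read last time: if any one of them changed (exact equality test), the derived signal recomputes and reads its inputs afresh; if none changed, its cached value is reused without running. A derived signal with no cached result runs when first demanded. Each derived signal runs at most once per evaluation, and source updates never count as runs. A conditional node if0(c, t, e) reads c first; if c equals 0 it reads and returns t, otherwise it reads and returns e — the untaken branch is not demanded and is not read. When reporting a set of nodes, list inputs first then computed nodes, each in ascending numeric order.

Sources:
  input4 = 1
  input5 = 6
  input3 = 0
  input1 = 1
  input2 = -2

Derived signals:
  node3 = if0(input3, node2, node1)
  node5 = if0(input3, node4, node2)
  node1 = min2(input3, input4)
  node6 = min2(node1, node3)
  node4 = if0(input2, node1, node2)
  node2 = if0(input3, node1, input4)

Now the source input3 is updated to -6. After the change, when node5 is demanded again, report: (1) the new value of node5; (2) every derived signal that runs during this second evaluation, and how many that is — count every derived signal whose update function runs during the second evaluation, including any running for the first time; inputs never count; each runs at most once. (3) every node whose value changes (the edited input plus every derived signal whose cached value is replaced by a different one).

First demand of the output computes:
  node1 = min2(0, 1) = 0
  node2 = if0(input3=0 -> then branch node1) = 0
  node4 = if0(input2=-2 -> else branch node2) = 0
  node5 = if0(input3=0 -> then branch node4) = 0

After the edit, cleaning proceeds:
  node1: stays stale; no demand reaches it after the flip.
  node2: a read changed (input3 0->-6) — executes, giving 1.
  node4: stays stale; no demand reaches it after the flip.
  node5: a read changed (input3 0->-6) — executes, giving 1.

Note the branch switch — demand abandons node1, node4, which are never re-examined.

Demanding node5 again yields 1.
2 derived signals run: node2, node5.
The nodes whose values change: input3, node2, node5.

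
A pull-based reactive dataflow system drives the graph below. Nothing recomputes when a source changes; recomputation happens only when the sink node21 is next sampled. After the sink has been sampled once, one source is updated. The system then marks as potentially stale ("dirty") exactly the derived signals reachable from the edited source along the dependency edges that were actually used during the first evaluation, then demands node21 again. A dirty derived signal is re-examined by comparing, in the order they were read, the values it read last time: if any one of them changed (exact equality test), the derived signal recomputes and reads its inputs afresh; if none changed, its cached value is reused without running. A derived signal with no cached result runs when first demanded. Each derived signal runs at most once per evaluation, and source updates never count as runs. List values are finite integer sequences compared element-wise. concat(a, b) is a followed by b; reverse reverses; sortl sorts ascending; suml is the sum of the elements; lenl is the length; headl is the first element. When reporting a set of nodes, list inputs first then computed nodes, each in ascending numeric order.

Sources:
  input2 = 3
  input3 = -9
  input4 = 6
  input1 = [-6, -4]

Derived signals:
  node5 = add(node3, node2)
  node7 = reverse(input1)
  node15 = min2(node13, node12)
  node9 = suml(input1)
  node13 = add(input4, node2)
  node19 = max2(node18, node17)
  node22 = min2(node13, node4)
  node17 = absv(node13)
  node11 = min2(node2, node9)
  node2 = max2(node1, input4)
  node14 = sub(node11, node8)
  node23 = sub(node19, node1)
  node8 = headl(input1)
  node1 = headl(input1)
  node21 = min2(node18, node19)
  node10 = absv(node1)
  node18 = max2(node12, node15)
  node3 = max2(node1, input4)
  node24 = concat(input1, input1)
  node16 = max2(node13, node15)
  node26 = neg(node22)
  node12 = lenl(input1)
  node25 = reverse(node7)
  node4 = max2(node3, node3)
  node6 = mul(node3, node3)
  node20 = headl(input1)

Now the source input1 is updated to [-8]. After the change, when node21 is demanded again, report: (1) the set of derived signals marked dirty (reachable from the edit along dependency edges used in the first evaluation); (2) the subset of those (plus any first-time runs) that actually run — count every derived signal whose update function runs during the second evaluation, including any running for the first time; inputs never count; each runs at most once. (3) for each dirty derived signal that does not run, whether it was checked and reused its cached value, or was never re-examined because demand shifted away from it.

Marked dirty: node1, node2, node12, node13, node15, node17, node18, node19, node21.
Derived signals that run: node1, node2, node12, node15, node18, node19, node21 — 7 in total.
Checked but reused from cache: node13, node17.
Key observation: the cutoff stops propagation at node13 — its inputs' values are unchanged, so it reuses its cache.

First evaluation (everything demanded from the output):
  node1 = headl([-6, -4]) = -6
  node2 = max2(-6, 6) = 6
  node12 = lenl([-6, -4]) = 2
  node13 = add(6, 6) = 12
  node15 = min2(12, 2) = 2
  node17 = absv(12) = 12
  node18 = max2(2, 2) = 2
  node19 = max2(2, 12) = 12
  node21 = min2(2, 12) = 2

Propagation after the edit:
  node1: runs — input1 [-6, -4]->[-8]; result -8.
  node2: runs — node1 -6->-8; result 6 (same value as before).
  node12: runs — input1 [-6, -4]->[-8]; result 1.
  node13: checked — values it read are unchanged (input4 unchanged, node2 unchanged); reused cached 12 without running.
  node15: runs — node12 2->1; result 1.
  node17: checked — values it read are unchanged (node13 unchanged); reused cached 12 without running.
  node18: runs — node12 2->1; node15 2->1; result 1.
  node19: runs — node18 2->1; result 12 (same value as before).
  node21: runs — node18 2->1; result 1.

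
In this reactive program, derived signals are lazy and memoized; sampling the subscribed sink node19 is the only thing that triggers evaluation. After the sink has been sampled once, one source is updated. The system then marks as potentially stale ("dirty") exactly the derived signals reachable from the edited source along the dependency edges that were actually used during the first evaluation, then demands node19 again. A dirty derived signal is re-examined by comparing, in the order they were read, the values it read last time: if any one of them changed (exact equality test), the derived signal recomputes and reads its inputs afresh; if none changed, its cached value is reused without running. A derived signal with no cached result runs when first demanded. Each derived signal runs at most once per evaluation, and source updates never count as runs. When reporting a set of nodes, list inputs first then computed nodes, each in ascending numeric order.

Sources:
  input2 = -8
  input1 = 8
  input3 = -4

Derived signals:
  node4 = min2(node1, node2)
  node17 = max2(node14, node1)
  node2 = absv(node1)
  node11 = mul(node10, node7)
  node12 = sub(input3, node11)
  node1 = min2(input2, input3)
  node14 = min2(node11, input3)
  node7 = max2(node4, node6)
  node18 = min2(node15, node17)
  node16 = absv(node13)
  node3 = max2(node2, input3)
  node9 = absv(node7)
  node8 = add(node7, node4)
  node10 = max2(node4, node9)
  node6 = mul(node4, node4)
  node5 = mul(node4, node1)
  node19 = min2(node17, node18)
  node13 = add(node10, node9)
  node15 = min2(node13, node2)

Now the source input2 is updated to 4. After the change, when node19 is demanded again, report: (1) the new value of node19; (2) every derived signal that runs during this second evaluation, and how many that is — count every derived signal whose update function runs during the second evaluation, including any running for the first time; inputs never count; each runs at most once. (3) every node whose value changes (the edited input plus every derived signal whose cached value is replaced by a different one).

First demand of the output computes:
  node1 = min2(-8, -4) = -8
  node2 = absv(-8) = 8
  node4 = min2(-8, 8) = -8
  node6 = mul(-8, -8) = 64
  node7 = max2(-8, 64) = 64
  node9 = absv(64) = 64
  node10 = max2(-8, 64) = 64
  node11 = mul(64, 64) = 4096
  node13 = add(64, 64) = 128
  node14 = min2(4096, -4) = -4
  node15 = min2(128, 8) = 8
  node17 = max2(-4, -8) = -4
  node18 = min2(8, -4) = -4
  node19 = min2(-4, -4) = -4

After the edit, cleaning proceeds:
  node1: a read changed (input2 -8->4) — executes, giving -4.
  node2: a read changed (node1 -8->-4) — executes, giving 4.
  node4: a read changed (node1 -8->-4; node2 8->4) — executes, giving -4.
  node6: a read changed (node4 -8->-4; node4 -8->-4) — executes, giving 16.
  node7: a read changed (node4 -8->-4; node6 64->16) — executes, giving 16.
  node9: a read changed (node7 64->16) — executes, giving 16.
  node10: a read changed (node4 -8->-4; node9 64->16) — executes, giving 16.
  node11: a read changed (node10 64->16; node7 64->16) — executes, giving 256.
  node13: a read changed (node10 64->16; node9 64->16) — executes, giving 32.
  node14: a read changed (node11 4096->256) — executes, giving -4 — identical to its old value.
  node15: a read changed (node13 128->32; node2 8->4) — executes, giving 4.
  node17: a read changed (node1 -8->-4) — executes, giving -4 — identical to its old value.
  node18: a read changed (node15 8->4) — executes, giving -4 — identical to its old value.
  node19: dirty, but its reads are unchanged (node17 unchanged, node18 unchanged); cached -4 stands.

Note where the cutoff bites: node19 is checked, finds nothing changed, and keeps its cache.

Demanding node19 again yields -4.
13 derived signals run: node1, node2, node4, node6, node7, node9, node10, node11, node13, node14, node15, node17, node18.
The nodes whose values change: input2, node1, node2, node4, node6, node7, node9, node10, node11, node13, node15.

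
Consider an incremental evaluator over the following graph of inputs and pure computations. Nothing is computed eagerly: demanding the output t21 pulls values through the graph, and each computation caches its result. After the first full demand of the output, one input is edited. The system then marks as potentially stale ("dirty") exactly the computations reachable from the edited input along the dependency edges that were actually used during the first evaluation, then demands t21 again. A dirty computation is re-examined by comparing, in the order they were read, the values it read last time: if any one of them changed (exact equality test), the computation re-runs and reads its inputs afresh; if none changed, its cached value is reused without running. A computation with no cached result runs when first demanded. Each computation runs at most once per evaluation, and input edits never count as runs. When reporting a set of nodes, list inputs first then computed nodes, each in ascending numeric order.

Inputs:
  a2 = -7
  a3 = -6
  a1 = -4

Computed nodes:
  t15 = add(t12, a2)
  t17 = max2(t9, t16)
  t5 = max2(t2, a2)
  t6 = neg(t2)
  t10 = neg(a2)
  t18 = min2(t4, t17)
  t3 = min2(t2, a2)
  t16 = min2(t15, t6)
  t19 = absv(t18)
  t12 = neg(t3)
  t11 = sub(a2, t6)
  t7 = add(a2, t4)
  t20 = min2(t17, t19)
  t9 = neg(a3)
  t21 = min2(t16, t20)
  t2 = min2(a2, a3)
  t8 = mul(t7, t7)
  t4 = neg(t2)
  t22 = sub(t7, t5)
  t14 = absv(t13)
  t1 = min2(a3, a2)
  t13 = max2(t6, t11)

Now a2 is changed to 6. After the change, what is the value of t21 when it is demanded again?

t21 now evaluates to 6.
The important point: at t19 every value read last time is unchanged, so the dirty flag clears without a run.

Initial pass — values computed on the first demand:
  t2 = min2(-7, -6) = -7
  t3 = min2(-7, -7) = -7
  t4 = neg(-7) = 7
  t6 = neg(-7) = 7
  t9 = neg(-6) = 6
  t12 = neg(-7) = 7
  t15 = add(7, -7) = 0
  t16 = min2(0, 7) = 0
  t17 = max2(6, 0) = 6
  t18 = min2(7, 6) = 6
  t19 = absv(6) = 6
  t20 = min2(6, 6) = 6
  t21 = min2(0, 6) = 0

Second demand — change propagation:
  t2: re-runs because a2 -7->6; new result -6.
  t3: re-runs because t2 -7->-6; a2 -7->6; new result -6.
  t4: re-runs because t2 -7->-6; new result 6.
  t6: re-runs because t2 -7->-6; new result 6.
  t12: re-runs because t3 -7->-6; new result 6.
  t15: re-runs because t12 7->6; a2 -7->6; new result 12.
  t16: re-runs because t15 0->12; t6 7->6; new result 6.
  t17: re-runs because t16 0->6; new result 6 (unchanged).
  t18: re-runs because t4 7->6; new result 6 (unchanged).
  t19: re-examined; everything it read last time is the same (t18 unchanged) — cache 6 kept, no run.
  t20: re-examined; everything it read last time is the same (t17 unchanged, t19 unchanged) — cache 6 kept, no run.
  t21: re-runs because t16 0->6; new result 6.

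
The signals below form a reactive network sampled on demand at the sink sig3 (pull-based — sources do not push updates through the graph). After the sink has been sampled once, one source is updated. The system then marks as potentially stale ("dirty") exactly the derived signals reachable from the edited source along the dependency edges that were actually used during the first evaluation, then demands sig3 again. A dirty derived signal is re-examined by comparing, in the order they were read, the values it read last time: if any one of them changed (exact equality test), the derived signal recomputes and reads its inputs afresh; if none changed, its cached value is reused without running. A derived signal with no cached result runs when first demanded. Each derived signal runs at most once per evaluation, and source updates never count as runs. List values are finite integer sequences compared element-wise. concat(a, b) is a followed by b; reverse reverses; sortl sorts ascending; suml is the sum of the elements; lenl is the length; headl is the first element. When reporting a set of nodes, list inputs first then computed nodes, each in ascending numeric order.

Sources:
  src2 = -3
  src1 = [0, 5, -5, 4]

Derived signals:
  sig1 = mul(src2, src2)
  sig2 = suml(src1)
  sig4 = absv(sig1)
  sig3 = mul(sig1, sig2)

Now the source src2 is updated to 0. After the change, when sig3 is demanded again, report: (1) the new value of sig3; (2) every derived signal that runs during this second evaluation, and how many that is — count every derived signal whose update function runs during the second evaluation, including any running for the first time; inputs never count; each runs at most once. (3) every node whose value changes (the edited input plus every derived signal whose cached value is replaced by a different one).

sig3 now evaluates to 0.
Run set: sig1, sig3 (2 run).
Changed values: src2, sig1, sig3.

Initial pass — values computed on the first demand:
  sig1 = mul(-3, -3) = 9
  sig2 = suml([0, 5, -5, 4]) = 4
  sig3 = mul(9, 4) = 36

Second demand — change propagation:
  sig1: re-runs because src2 -3->0; src2 -3->0; new result 0.
  sig3: re-runs because sig1 9->0; new result 0.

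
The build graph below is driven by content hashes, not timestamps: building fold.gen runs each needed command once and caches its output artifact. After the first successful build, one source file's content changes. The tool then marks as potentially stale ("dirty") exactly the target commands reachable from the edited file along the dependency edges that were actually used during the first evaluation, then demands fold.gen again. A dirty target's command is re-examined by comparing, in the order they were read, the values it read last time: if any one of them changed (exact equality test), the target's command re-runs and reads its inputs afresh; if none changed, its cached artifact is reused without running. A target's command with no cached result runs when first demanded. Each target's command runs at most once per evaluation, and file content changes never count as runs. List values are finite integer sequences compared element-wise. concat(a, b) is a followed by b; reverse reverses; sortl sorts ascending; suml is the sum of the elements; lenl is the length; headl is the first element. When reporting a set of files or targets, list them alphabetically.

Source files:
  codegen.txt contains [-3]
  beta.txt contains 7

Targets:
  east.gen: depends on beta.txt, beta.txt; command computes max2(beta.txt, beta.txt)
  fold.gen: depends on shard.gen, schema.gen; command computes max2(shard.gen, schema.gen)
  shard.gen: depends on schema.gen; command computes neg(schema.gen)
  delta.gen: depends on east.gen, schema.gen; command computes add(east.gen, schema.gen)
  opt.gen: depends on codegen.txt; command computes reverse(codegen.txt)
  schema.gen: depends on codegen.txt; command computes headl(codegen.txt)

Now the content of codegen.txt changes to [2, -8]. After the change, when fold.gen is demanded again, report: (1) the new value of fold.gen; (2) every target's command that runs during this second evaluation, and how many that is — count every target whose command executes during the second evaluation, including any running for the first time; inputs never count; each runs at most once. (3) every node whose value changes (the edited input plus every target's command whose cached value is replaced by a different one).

Initial pass — values computed on the first demand:
  schema.gen = headl([-3]) = -3
  shard.gen = neg(-3) = 3
  fold.gen = max2(3, -3) = 3

Second demand — change propagation:
  schema.gen: re-runs because codegen.txt [-3]->[2, -8]; new result 2.
  shard.gen: re-runs because schema.gen -3->2; new result -2.
  fold.gen: re-runs because shard.gen 3->-2; schema.gen -3->2; new result 2.

fold.gen now evaluates to 2.
Run set: fold.gen, schema.gen, shard.gen (3 run).
Changed values: codegen.txt, fold.gen, schema.gen, shard.gen.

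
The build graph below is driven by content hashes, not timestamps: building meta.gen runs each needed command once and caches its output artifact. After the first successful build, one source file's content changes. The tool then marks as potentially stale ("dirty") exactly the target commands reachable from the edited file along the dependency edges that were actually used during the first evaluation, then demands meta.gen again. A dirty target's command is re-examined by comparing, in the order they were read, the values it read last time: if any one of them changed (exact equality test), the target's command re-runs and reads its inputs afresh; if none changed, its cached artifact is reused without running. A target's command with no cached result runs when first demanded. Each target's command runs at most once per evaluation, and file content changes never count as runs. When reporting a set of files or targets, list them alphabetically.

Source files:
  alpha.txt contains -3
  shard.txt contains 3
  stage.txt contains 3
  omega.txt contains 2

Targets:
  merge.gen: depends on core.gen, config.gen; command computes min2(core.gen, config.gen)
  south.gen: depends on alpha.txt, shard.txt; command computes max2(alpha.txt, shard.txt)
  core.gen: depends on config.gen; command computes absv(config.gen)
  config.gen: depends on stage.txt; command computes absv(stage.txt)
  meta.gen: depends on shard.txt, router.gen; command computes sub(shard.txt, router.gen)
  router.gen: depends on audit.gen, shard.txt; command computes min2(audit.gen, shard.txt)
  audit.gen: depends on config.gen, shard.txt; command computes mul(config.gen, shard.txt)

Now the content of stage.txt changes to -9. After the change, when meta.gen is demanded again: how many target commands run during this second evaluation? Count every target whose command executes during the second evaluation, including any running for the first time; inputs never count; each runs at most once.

Initial pass — values computed on the first demand:
  config.gen = absv(3) = 3
  audit.gen = mul(3, 3) = 9
  router.gen = min2(9, 3) = 3
  meta.gen = sub(3, 3) = 0

Second demand — change propagation:
  config.gen: re-runs because stage.txt 3->-9; new result 9.
  audit.gen: re-runs because config.gen 3->9; new result 27.
  router.gen: re-runs because audit.gen 9->27; new result 3 (unchanged).
  meta.gen: re-examined; everything it read last time is the same (shard.txt unchanged, router.gen unchanged) — cache 0 kept, no run.

The important point: router.gen recomputes to an identical value, and the output ends up unchanged.

Run set: audit.gen, config.gen, router.gen (3 run).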